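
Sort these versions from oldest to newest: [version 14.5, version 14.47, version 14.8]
[version 14.5, version 14.8, version 14.47]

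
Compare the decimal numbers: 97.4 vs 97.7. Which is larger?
97.7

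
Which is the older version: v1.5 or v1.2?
v1.2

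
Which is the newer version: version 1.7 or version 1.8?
version 1.8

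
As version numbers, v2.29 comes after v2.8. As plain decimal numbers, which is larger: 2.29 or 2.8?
2.8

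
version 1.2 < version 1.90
True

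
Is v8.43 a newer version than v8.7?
Yes. Version numbers are compared segment by segment as integers, not as decimals: minor version 43 > 7, so v8.43 > v8.7 (even though the decimal 8.43 < 8.7).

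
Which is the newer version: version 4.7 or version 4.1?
version 4.7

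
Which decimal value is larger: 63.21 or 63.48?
63.48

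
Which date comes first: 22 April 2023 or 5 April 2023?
5 April 2023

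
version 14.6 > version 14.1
True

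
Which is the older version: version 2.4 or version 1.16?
version 1.16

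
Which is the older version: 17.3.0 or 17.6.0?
17.3.0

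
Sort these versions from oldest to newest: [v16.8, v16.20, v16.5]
[v16.5, v16.8, v16.20]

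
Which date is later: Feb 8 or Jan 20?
Feb 8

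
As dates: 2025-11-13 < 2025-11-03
False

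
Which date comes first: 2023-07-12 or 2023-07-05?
2023-07-05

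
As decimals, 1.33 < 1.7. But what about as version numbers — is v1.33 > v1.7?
True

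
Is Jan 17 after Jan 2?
Yes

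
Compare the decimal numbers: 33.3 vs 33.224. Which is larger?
33.3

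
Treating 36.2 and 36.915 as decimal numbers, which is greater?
36.915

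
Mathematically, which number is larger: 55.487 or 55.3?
55.487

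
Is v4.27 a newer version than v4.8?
Yes. Version numbers are compared segment by segment as integers, not as decimals: minor version 27 > 8, so v4.27 > v4.8 (even though the decimal 4.27 < 4.8).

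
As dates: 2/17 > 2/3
True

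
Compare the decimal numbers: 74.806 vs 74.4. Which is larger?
74.806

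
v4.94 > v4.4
True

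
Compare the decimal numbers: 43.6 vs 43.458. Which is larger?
43.6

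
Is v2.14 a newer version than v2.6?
Yes. Version numbers are compared segment by segment as integers, not as decimals: minor version 14 > 6, so v2.14 > v2.6 (even though the decimal 2.14 < 2.6).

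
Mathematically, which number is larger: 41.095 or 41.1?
41.1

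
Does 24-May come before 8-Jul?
Yes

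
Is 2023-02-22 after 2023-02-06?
Yes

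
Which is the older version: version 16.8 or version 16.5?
version 16.5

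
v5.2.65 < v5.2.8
False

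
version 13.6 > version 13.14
False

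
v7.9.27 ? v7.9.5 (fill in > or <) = >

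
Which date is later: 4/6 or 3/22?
4/6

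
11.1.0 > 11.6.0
False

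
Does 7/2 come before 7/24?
Yes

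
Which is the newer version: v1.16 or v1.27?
v1.27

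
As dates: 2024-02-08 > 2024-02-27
False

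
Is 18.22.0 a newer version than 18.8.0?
Yes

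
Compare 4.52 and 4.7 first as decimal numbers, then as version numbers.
As decimals: 4.52 < 4.7. As versions: v4.52 > v4.7 (minor version 52 > 7).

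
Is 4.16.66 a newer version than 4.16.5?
Yes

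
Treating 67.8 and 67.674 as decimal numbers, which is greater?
67.8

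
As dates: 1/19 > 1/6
True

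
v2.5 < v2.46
True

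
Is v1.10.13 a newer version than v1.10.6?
Yes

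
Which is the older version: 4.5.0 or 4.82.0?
4.5.0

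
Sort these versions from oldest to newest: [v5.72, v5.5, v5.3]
[v5.3, v5.5, v5.72]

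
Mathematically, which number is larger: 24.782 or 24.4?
24.782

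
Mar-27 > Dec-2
False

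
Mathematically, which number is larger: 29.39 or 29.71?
29.71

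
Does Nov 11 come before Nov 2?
No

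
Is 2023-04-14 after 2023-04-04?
Yes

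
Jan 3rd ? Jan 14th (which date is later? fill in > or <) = <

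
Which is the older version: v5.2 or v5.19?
v5.2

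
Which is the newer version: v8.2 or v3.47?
v8.2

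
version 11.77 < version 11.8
False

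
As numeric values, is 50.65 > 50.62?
True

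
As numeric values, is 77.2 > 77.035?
True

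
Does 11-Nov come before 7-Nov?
No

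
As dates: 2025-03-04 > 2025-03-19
False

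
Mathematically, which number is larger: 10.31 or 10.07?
10.31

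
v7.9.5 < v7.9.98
True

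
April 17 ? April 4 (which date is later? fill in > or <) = >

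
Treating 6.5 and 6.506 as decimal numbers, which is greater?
6.506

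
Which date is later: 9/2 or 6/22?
9/2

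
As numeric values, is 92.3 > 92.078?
True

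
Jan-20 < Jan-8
False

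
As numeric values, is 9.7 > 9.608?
True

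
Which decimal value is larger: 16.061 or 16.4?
16.4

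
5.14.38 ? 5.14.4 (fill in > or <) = >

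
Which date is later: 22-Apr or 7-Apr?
22-Apr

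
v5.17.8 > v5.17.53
False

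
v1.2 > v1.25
False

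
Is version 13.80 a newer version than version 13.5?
Yes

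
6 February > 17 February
False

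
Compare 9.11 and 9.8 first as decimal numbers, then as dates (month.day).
As decimals: 9.11 < 9.8. As dates: 9/11 is later than 9/8 (day 11 > day 8).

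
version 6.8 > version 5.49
True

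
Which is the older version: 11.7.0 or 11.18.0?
11.7.0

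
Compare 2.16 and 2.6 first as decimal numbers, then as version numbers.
As decimals: 2.16 < 2.6. As versions: v2.16 > v2.6 (minor version 16 > 6).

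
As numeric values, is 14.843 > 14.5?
True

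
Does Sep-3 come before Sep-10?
Yes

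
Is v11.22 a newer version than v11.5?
Yes. Version numbers are compared segment by segment as integers, not as decimals: minor version 22 > 5, so v11.22 > v11.5 (even though the decimal 11.22 < 11.5).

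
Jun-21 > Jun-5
True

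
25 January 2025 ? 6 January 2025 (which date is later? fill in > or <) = >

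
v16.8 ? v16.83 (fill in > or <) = <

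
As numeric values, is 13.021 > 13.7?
False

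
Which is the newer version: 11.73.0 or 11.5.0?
11.73.0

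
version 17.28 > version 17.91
False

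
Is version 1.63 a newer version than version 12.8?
No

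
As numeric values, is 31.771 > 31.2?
True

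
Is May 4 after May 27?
No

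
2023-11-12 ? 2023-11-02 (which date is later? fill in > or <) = >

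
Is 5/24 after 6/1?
No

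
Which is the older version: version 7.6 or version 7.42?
version 7.6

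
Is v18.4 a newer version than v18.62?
No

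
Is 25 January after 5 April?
No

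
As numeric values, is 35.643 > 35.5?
True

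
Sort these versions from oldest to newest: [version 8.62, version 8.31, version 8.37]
[version 8.31, version 8.37, version 8.62]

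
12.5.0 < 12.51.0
True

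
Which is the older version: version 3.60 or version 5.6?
version 3.60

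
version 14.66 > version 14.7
True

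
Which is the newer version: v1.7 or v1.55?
v1.55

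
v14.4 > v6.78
True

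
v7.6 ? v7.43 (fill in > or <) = <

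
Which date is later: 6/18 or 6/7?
6/18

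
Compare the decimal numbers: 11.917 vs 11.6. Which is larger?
11.917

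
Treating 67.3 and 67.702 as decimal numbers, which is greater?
67.702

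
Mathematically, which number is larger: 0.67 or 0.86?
0.86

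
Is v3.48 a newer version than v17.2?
No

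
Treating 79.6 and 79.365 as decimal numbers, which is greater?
79.6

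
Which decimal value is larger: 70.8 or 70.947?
70.947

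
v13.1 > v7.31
True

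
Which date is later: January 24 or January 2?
January 24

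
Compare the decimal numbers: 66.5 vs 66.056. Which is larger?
66.5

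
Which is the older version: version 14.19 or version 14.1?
version 14.1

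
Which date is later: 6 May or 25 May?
25 May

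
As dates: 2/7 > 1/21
True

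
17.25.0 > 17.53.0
False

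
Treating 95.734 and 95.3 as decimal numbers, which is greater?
95.734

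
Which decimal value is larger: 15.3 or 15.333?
15.333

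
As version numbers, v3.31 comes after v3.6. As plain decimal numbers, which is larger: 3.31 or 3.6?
3.6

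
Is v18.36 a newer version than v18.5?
Yes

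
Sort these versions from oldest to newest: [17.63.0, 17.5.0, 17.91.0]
[17.5.0, 17.63.0, 17.91.0]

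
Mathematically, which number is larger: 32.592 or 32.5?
32.592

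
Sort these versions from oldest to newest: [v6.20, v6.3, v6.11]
[v6.3, v6.11, v6.20]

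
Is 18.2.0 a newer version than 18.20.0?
No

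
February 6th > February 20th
False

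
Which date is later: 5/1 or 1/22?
5/1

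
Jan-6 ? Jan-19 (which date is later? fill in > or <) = <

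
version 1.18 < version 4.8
True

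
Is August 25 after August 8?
Yes. Day 25 comes after day 8 in August — this is a date comparison, not a decimal one (the decimal 8.25 would be smaller than 8.8).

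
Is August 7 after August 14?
No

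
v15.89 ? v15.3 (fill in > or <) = >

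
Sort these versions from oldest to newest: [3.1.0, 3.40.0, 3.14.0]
[3.1.0, 3.14.0, 3.40.0]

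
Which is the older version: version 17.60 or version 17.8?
version 17.8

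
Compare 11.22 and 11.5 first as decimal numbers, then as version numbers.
As decimals: 11.22 < 11.5. As versions: v11.22 > v11.5 (minor version 22 > 5).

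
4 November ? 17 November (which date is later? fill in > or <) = <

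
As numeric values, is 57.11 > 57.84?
False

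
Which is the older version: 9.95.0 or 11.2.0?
9.95.0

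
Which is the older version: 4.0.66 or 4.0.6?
4.0.6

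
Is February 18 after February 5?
Yes. Day 18 comes after day 5 in February — this is a date comparison, not a decimal one (the decimal 2.18 would be smaller than 2.5).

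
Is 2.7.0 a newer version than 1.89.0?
Yes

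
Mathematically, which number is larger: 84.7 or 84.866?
84.866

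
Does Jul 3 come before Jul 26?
Yes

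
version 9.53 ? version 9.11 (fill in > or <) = >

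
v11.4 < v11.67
True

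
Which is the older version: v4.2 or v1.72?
v1.72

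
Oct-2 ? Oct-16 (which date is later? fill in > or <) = <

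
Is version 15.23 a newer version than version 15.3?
Yes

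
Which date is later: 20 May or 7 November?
7 November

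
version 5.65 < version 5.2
False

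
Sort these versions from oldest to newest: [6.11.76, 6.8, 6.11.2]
[6.8, 6.11.2, 6.11.76]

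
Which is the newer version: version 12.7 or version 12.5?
version 12.7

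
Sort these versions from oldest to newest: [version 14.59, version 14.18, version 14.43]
[version 14.18, version 14.43, version 14.59]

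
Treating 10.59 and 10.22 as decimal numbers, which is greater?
10.59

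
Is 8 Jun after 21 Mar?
Yes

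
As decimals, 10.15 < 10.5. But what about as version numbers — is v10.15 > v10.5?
True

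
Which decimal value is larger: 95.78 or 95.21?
95.78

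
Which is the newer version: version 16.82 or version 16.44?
version 16.82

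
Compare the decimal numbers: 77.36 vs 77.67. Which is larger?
77.67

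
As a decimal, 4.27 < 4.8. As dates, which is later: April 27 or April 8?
April 27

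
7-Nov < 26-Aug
False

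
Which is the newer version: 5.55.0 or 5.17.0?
5.55.0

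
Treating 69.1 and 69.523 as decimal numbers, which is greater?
69.523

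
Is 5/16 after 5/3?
Yes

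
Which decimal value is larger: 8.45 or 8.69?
8.69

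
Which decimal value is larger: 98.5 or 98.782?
98.782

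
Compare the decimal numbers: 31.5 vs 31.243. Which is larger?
31.5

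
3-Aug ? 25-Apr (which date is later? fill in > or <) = >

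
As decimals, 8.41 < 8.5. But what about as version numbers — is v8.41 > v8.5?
True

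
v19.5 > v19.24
False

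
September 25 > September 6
True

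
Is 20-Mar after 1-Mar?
Yes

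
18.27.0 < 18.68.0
True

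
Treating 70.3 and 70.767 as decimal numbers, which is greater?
70.767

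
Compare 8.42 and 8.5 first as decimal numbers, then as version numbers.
As decimals: 8.42 < 8.5. As versions: v8.42 > v8.5 (minor version 42 > 5).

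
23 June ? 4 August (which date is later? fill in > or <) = <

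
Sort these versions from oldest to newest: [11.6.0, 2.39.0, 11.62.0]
[2.39.0, 11.6.0, 11.62.0]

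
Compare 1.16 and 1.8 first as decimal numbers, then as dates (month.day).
As decimals: 1.16 < 1.8. As dates: 1/16 is later than 1/8 (day 16 > day 8).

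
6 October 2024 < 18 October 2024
True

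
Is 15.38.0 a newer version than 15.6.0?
Yes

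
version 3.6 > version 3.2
True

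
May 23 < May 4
False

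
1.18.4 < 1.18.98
True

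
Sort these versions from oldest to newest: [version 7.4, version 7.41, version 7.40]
[version 7.4, version 7.40, version 7.41]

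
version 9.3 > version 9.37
False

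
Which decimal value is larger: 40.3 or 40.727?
40.727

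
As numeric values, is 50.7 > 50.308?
True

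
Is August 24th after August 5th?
Yes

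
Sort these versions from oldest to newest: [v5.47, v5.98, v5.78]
[v5.47, v5.78, v5.98]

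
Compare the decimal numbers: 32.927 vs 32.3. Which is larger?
32.927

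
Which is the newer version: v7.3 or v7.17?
v7.17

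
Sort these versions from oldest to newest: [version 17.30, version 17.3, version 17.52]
[version 17.3, version 17.30, version 17.52]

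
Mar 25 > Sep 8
False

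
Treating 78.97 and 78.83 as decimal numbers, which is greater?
78.97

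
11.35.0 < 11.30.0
False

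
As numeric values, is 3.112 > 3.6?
False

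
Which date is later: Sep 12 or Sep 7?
Sep 12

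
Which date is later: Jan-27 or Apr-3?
Apr-3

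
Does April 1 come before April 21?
Yes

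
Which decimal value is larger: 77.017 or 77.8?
77.8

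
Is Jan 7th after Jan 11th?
No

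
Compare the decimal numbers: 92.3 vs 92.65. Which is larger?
92.65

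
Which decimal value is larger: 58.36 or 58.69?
58.69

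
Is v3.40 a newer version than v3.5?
Yes. Version numbers are compared segment by segment as integers, not as decimals: minor version 40 > 5, so v3.40 > v3.5 (even though the decimal 3.40 < 3.5).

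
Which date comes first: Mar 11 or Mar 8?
Mar 8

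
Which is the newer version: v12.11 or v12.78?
v12.78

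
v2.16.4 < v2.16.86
True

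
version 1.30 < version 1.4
False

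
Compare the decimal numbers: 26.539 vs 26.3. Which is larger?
26.539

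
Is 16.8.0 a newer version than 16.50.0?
No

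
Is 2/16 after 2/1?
Yes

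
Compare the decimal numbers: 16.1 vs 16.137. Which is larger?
16.137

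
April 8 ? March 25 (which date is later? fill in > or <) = >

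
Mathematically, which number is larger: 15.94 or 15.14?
15.94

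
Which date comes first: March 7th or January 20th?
January 20th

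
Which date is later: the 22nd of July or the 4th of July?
the 22nd of July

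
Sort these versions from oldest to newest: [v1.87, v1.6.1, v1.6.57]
[v1.6.1, v1.6.57, v1.87]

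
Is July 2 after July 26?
No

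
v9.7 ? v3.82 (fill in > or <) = >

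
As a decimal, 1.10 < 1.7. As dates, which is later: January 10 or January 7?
January 10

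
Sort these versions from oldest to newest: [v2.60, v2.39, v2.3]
[v2.3, v2.39, v2.60]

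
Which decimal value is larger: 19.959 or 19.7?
19.959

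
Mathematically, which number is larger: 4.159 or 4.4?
4.4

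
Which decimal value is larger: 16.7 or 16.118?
16.7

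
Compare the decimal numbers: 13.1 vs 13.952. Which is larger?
13.952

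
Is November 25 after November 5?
Yes. Day 25 comes after day 5 in November — this is a date comparison, not a decimal one (the decimal 11.25 would be smaller than 11.5).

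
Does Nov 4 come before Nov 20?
Yes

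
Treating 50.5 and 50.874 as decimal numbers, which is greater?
50.874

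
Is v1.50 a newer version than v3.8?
No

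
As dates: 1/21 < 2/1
True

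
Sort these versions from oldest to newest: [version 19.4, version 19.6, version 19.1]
[version 19.1, version 19.4, version 19.6]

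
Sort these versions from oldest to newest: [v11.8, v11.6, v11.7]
[v11.6, v11.7, v11.8]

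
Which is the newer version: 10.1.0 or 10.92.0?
10.92.0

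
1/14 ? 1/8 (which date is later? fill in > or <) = >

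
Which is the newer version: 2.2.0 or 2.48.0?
2.48.0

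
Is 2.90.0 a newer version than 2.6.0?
Yes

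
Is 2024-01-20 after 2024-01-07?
Yes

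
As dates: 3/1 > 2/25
True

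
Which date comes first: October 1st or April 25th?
April 25th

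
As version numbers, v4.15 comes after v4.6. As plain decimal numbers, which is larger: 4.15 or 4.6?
4.6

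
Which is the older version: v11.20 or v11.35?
v11.20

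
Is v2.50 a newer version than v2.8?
Yes. Version numbers are compared segment by segment as integers, not as decimals: minor version 50 > 8, so v2.50 > v2.8 (even though the decimal 2.50 < 2.8).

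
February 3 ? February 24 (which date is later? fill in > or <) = <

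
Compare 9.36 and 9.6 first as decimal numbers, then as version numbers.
As decimals: 9.36 < 9.6. As versions: v9.36 > v9.6 (minor version 36 > 6).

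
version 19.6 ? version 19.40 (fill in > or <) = <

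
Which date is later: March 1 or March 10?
March 10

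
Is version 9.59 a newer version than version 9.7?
Yes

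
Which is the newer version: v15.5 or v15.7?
v15.7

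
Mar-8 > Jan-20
True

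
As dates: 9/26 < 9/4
False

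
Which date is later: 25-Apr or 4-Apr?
25-Apr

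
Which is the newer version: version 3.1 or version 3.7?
version 3.7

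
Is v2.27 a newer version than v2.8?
Yes. Version numbers are compared segment by segment as integers, not as decimals: minor version 27 > 8, so v2.27 > v2.8 (even though the decimal 2.27 < 2.8).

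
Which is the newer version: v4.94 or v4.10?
v4.94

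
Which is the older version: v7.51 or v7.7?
v7.7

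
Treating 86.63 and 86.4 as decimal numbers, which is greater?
86.63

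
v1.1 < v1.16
True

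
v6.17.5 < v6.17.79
True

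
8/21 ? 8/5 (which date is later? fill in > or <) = >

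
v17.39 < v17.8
False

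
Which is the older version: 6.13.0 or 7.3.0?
6.13.0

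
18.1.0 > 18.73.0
False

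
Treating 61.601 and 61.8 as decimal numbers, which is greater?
61.8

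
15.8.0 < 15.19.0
True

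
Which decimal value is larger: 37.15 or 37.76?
37.76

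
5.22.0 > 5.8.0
True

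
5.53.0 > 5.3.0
True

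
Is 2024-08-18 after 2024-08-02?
Yes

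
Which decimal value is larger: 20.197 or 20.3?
20.3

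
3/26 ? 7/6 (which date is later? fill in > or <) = <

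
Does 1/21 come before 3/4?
Yes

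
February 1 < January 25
False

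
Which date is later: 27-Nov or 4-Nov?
27-Nov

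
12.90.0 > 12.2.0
True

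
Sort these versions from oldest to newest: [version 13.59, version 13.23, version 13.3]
[version 13.3, version 13.23, version 13.59]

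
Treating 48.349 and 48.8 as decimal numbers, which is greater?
48.8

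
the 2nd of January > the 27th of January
False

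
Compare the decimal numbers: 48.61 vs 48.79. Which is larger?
48.79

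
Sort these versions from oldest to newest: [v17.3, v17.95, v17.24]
[v17.3, v17.24, v17.95]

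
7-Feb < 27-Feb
True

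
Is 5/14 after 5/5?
Yes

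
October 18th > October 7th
True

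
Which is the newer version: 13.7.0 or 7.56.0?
13.7.0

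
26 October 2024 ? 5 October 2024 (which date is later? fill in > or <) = >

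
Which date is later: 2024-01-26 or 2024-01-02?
2024-01-26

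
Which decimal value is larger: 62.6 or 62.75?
62.75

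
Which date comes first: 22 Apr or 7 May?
22 Apr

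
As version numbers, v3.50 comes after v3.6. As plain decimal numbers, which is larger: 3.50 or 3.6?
3.6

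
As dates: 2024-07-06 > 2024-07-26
False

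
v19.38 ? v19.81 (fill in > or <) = <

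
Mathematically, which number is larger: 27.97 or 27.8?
27.97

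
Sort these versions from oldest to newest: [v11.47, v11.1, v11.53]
[v11.1, v11.47, v11.53]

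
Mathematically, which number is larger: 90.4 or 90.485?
90.485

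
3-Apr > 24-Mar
True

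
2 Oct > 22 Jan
True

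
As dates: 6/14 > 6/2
True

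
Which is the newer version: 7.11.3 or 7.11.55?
7.11.55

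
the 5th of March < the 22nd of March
True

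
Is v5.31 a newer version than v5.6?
Yes. Version numbers are compared segment by segment as integers, not as decimals: minor version 31 > 6, so v5.31 > v5.6 (even though the decimal 5.31 < 5.6).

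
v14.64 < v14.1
False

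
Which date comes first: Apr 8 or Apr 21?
Apr 8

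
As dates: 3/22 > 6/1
False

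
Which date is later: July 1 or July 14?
July 14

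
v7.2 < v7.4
True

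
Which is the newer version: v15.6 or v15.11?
v15.11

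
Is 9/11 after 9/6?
Yes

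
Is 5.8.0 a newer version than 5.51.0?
No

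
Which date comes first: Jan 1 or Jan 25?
Jan 1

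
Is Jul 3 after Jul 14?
No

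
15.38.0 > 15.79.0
False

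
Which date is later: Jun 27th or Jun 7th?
Jun 27th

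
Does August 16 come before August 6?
No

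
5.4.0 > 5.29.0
False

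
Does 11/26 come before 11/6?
No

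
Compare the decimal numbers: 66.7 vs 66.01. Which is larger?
66.7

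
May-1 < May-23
True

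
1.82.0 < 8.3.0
True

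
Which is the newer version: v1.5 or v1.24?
v1.24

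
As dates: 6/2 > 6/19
False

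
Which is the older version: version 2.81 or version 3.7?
version 2.81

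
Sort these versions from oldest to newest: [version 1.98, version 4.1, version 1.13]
[version 1.13, version 1.98, version 4.1]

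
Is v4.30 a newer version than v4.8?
Yes. Version numbers are compared segment by segment as integers, not as decimals: minor version 30 > 8, so v4.30 > v4.8 (even though the decimal 4.30 < 4.8).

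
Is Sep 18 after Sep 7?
Yes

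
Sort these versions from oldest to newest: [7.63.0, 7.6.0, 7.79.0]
[7.6.0, 7.63.0, 7.79.0]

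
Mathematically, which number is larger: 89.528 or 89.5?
89.528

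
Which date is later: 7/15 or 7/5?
7/15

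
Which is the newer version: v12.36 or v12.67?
v12.67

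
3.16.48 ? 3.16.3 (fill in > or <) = >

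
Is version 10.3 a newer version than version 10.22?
No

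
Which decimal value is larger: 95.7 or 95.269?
95.7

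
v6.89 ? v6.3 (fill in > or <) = >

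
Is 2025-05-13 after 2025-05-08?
Yes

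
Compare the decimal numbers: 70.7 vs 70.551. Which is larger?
70.7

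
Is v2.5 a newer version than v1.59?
Yes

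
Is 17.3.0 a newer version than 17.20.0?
No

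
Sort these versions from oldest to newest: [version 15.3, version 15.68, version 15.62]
[version 15.3, version 15.62, version 15.68]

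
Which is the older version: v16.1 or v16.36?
v16.1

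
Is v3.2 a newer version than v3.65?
No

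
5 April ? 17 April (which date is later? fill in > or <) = <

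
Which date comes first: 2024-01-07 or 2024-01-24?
2024-01-07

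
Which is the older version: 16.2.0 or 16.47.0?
16.2.0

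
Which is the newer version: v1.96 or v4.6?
v4.6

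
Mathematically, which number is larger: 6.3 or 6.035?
6.3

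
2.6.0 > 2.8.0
False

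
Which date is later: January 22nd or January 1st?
January 22nd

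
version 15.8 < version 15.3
False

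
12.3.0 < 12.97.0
True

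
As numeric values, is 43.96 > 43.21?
True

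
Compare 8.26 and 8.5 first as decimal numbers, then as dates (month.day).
As decimals: 8.26 < 8.5. As dates: 8/26 is later than 8/5 (day 26 > day 5).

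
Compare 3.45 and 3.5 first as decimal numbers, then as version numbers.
As decimals: 3.45 < 3.5. As versions: v3.45 > v3.5 (minor version 45 > 5).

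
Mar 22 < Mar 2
False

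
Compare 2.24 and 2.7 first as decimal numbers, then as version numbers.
As decimals: 2.24 < 2.7. As versions: v2.24 > v2.7 (minor version 24 > 7).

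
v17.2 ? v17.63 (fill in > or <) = <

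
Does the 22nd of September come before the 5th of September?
No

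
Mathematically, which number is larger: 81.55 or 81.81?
81.81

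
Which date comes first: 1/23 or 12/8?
1/23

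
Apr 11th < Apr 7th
False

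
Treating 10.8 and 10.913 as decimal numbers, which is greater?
10.913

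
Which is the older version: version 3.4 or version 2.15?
version 2.15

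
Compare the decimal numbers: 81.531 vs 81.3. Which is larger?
81.531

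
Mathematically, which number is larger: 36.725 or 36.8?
36.8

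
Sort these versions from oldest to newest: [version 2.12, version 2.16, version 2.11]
[version 2.11, version 2.12, version 2.16]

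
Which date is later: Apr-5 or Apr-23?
Apr-23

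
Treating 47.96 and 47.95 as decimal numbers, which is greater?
47.96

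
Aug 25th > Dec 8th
False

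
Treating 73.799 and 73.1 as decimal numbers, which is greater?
73.799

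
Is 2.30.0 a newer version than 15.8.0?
No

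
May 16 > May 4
True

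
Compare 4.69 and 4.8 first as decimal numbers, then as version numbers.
As decimals: 4.69 < 4.8. As versions: v4.69 > v4.8 (minor version 69 > 8).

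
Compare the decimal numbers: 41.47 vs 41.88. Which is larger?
41.88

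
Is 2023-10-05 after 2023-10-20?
No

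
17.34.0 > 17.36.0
False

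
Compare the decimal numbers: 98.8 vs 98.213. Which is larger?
98.8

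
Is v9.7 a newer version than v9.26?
No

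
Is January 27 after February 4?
No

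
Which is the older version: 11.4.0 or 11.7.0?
11.4.0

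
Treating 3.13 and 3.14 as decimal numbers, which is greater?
3.14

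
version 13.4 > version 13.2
True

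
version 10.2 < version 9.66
False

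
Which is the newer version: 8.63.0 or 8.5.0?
8.63.0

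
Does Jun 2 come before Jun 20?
Yes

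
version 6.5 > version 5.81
True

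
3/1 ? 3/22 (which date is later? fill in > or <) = <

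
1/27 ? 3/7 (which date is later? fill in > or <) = <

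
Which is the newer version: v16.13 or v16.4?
v16.13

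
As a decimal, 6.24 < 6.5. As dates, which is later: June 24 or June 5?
June 24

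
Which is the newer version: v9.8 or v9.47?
v9.47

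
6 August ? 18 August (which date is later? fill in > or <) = <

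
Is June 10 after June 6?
Yes. Day 10 comes after day 6 in June — this is a date comparison, not a decimal one (the decimal 6.10 would be smaller than 6.6).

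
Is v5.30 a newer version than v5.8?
Yes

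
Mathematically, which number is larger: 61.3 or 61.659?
61.659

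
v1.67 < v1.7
False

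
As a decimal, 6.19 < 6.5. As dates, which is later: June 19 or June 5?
June 19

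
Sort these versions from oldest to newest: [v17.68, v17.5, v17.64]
[v17.5, v17.64, v17.68]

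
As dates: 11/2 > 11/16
False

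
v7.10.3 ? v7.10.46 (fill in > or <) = <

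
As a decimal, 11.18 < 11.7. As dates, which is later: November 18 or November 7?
November 18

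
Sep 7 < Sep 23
True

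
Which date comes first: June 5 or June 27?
June 5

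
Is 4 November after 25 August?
Yes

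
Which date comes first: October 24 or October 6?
October 6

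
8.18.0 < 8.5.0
False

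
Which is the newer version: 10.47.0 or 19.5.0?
19.5.0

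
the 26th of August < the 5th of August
False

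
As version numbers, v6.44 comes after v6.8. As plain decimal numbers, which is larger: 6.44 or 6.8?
6.8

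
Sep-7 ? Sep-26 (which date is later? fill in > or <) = <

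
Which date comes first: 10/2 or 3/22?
3/22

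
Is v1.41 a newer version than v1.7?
Yes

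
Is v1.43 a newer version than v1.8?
Yes. Version numbers are compared segment by segment as integers, not as decimals: minor version 43 > 8, so v1.43 > v1.8 (even though the decimal 1.43 < 1.8).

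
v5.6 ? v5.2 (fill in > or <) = >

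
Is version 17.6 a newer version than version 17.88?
No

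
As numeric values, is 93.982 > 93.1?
True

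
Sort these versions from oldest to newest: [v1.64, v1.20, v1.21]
[v1.20, v1.21, v1.64]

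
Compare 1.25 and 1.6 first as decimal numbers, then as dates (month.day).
As decimals: 1.25 < 1.6. As dates: 1/25 is later than 1/6 (day 25 > day 6).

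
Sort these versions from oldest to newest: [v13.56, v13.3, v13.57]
[v13.3, v13.56, v13.57]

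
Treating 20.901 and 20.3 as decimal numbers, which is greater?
20.901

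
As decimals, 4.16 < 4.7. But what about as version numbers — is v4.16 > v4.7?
True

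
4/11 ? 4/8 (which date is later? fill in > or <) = >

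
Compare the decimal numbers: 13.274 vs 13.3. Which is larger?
13.3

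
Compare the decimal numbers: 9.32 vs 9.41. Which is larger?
9.41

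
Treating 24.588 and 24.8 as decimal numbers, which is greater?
24.8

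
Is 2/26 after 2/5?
Yes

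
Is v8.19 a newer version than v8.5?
Yes. Version numbers are compared segment by segment as integers, not as decimals: minor version 19 > 5, so v8.19 > v8.5 (even though the decimal 8.19 < 8.5).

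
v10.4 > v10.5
False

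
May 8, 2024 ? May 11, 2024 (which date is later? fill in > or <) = <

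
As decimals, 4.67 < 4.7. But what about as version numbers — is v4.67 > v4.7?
True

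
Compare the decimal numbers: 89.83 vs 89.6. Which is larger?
89.83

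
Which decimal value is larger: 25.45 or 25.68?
25.68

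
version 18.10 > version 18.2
True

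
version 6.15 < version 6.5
False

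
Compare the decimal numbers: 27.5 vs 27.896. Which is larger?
27.896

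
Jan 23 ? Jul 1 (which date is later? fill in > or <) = <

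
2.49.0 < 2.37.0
False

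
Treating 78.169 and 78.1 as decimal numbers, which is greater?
78.169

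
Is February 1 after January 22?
Yes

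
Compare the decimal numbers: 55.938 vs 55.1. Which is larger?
55.938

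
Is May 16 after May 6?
Yes. Day 16 comes after day 6 in May — this is a date comparison, not a decimal one (the decimal 5.16 would be smaller than 5.6).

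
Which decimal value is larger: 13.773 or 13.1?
13.773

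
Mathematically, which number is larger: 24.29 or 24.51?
24.51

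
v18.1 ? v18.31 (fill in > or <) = <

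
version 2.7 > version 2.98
False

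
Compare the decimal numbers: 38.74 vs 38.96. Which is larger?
38.96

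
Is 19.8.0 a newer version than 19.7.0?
Yes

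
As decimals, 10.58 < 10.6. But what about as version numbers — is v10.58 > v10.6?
True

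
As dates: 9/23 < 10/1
True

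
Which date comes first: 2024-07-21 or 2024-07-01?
2024-07-01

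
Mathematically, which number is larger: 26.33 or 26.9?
26.9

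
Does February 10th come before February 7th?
No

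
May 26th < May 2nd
False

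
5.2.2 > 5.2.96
False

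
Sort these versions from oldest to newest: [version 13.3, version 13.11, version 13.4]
[version 13.3, version 13.4, version 13.11]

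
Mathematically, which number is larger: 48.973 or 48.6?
48.973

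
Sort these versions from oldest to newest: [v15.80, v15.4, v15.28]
[v15.4, v15.28, v15.80]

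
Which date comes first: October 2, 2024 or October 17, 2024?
October 2, 2024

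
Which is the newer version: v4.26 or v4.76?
v4.76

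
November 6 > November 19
False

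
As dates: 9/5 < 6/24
False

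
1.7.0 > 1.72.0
False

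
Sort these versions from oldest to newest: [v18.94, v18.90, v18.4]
[v18.4, v18.90, v18.94]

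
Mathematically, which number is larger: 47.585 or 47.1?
47.585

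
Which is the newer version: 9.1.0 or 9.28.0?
9.28.0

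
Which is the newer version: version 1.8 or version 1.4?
version 1.8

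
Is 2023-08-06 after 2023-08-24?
No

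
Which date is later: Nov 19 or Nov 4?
Nov 19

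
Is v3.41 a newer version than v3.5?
Yes. Version numbers are compared segment by segment as integers, not as decimals: minor version 41 > 5, so v3.41 > v3.5 (even though the decimal 3.41 < 3.5).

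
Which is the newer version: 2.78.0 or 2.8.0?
2.78.0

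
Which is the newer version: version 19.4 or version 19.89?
version 19.89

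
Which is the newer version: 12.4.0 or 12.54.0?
12.54.0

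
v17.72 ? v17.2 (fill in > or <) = >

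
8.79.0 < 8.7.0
False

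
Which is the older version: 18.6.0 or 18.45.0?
18.6.0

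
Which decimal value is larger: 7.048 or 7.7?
7.7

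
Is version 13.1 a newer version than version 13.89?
No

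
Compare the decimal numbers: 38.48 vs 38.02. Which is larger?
38.48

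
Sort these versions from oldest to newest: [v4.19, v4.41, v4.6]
[v4.6, v4.19, v4.41]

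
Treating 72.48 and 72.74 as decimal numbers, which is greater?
72.74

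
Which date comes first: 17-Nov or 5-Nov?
5-Nov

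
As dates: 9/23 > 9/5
True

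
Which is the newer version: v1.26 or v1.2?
v1.26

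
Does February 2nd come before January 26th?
No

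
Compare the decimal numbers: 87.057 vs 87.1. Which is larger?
87.1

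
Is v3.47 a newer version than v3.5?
Yes. Version numbers are compared segment by segment as integers, not as decimals: minor version 47 > 5, so v3.47 > v3.5 (even though the decimal 3.47 < 3.5).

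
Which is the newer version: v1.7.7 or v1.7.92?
v1.7.92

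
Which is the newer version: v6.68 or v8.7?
v8.7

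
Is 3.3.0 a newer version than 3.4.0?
No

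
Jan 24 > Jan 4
True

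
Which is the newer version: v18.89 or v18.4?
v18.89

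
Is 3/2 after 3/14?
No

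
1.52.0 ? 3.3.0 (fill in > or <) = <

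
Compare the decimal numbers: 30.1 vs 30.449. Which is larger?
30.449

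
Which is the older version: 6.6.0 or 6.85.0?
6.6.0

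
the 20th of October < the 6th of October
False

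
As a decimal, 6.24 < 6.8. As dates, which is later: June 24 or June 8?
June 24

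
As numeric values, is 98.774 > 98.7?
True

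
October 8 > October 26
False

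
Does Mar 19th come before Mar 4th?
No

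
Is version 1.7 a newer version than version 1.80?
No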